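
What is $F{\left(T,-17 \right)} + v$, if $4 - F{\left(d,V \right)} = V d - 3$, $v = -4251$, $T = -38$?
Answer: $-4890$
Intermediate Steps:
$F{\left(d,V \right)} = 7 - V d$ ($F{\left(d,V \right)} = 4 - \left(V d - 3\right) = 4 - \left(-3 + V d\right) = 7 - V d$)
$F{\left(T,-17 \right)} + v = \left(7 - \left(-17\right) \left(-38\right)\right) - 4251 = \left(7 - 646\right) - 4251 = -639 - 4251 = -4890$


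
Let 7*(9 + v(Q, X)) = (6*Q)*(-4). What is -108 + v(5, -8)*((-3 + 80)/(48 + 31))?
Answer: -10545/79 ≈ -133.48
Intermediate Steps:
v(Q, X) = -9 - 24*Q/7 (v(Q, X) = -9 + ((6*Q)*(-4))/7 = -9 + (-24*Q)/7 = -9 - 24*Q/7)
-108 + v(5, -8)*((-3 + 80)/(48 + 31)) = -108 + (-9 - 24/7*5)*((-3 + 80)/(48 + 31)) = -108 + (-9 - 120/7)*(77/79) = -108 - 2013/79 = -10545/79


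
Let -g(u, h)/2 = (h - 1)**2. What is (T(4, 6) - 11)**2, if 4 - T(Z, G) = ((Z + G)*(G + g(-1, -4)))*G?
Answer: 6932689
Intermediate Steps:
g(u, h) = -2*(-1 + h)**2 (g(u, h) = -2*(h - 1)**2 = -2*(-1 + h)**2)
T(Z, G) = 4 - G*(-50 + G)*(G + Z) (T(Z, G) = 4 - (Z + G)*(G - 2*(-1 - 4)**2)*G = 4 - (G + Z)*(G - 2*(-5)**2)*G = 4 - (G + Z)*(G - 2*25)*G = 4 - (G + Z)*(G - 50)*G = 4 - (G + Z)*(-50 + G)*G = 4 - (-50 + G)*(G + Z)*G = 4 - G*(-50 + G)*(G + Z))
(T(4, 6) - 11)**2 = ((4 - 1*6**3 + 50*6**2 - 1*4*6**2 + 50*6*4) - 11)**2 = ((4 - 1*216 + 50*36 - 1*4*36 + 1200) - 11)**2 = ((4 - 216 + 1800 - 144 + 1200) - 11)**2 = (2644 - 11)**2 = 2633**2 = 6932689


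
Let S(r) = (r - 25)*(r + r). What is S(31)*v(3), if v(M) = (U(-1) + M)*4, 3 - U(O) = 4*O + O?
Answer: 16368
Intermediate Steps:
U(O) = 3 - 5*O (U(O) = 3 - (4*O + O) = 3 - 5*O)
S(r) = 2*r*(-25 + r) (S(r) = (-25 + r)*(2*r) = 2*r*(-25 + r))
v(M) = 32 + 4*M (v(M) = ((3 - 5*(-1)) + M)*4 = ((3 + 5) + M)*4 = (8 + M)*4 = 32 + 4*M)
S(31)*v(3) = (2*31*(-25 + 31))*(32 + 4*3) = (2*31*6)*(32 + 12) = 372*44 = 16368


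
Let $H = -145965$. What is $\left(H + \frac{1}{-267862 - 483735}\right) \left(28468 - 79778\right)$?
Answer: $\frac{804151255256980}{107371} \approx 7.4895 \cdot 10^{9}$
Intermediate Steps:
$\left(H + \frac{1}{-267862 - 483735}\right) \left(28468 - 79778\right) = \left(-145965 + \frac{1}{-267862 - 483735}\right) \left(28468 - 79778\right) = \left(-145965 + \frac{1}{-751597}\right) \left(-51310\right) = \left(-145965 - \frac{1}{751597}\right) \left(-51310\right) = \left(- \frac{109706856106}{751597}\right) \left(-51310\right) = \frac{804151255256980}{107371}$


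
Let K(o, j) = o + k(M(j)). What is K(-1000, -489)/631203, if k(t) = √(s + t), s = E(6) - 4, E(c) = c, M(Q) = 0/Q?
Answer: -1000/631203 + √2/631203 ≈ -0.0015820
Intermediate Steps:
M(Q) = 0
s = 2 (s = 6 - 4 = 2)
k(t) = √(2 + t)
K(o, j) = o + √2 (K(o, j) = o + √(2 + 0) = o + √2)
K(-1000, -489)/631203 = (-1000 + √2)/631203 = (-1000 + √2)*(1/631203) = -1000/631203 + √2/631203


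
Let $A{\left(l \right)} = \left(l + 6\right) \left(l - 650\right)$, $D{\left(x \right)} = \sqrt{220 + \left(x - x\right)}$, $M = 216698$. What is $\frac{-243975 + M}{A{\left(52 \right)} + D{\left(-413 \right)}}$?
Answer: $\frac{236518867}{300744909} + \frac{27277 \sqrt{55}}{601489818} \approx 0.78678$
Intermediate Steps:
$D{\left(x \right)} = 2 \sqrt{55}$ ($D{\left(x \right)} = \sqrt{220 + 0} = \sqrt{220} = 2 \sqrt{55}$)
$A{\left(l \right)} = \left(-650 + l\right) \left(6 + l\right)$ ($A{\left(l \right)} = \left(6 + l\right) \left(-650 + l\right) = \left(-650 + l\right) \left(6 + l\right)$)
$\frac{-243975 + M}{A{\left(52 \right)} + D{\left(-413 \right)}} = \frac{-243975 + 216698}{\left(-3900 + 52^{2} - 33488\right) + 2 \sqrt{55}} = - \frac{27277}{\left(-3900 + 2704 - 33488\right) + 2 \sqrt{55}} = - \frac{27277}{-34684 + 2 \sqrt{55}}$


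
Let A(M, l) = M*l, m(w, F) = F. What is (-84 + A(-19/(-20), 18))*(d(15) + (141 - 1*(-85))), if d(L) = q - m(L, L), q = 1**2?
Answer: -70914/5 ≈ -14183.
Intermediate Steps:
q = 1
d(L) = 1 - L
(-84 + A(-19/(-20), 18))*(d(15) + (141 - 1*(-85))) = (-84 - 19/(-20)*18)*((1 - 1*15) + (141 - 1*(-85))) = (-84 - 19*(-1/20)*18)*((1 - 15) + (141 + 85)) = (-84 + (19/20)*18)*(-14 + 226) = (-84 + 171/10)*212 = -669/10*212 = -70914/5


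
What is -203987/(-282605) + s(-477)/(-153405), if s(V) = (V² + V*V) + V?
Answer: -2159427506/963400445 ≈ -2.2415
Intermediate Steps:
s(V) = V + 2*V² (s(V) = (V² + V²) + V = 2*V² + V = V + 2*V²)
-203987/(-282605) + s(-477)/(-153405) = -203987/(-282605) - 477*(1 + 2*(-477))/(-153405) = -203987*(-1/282605) - 477*(1 - 954)*(-1/153405) = 203987/282605 - 477*(-953)*(-1/153405) = 203987/282605 + 454581*(-1/153405) = 203987/282605 - 50509/17045 = -2159427506/963400445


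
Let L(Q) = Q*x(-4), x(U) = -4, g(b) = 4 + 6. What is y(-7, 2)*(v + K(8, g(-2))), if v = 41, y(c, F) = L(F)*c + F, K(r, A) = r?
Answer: 2842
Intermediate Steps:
g(b) = 10
L(Q) = -4*Q (L(Q) = Q*(-4) = -4*Q)
y(c, F) = F - 4*F*c (y(c, F) = (-4*F)*c + F = -4*F*c + F = F - 4*F*c)
y(-7, 2)*(v + K(8, g(-2))) = (2*(1 - 4*(-7)))*(41 + 8) = (2*(1 + 28))*49 = (2*29)*49 = 58*49 = 2842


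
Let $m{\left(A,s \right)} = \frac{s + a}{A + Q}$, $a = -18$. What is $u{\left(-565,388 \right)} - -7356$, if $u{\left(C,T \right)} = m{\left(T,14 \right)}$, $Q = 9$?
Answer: $\frac{2920328}{397} \approx 7356.0$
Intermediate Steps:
$m{\left(A,s \right)} = \frac{-18 + s}{9 + A}$ ($m{\left(A,s \right)} = \frac{s - 18}{A + 9} = \frac{-18 + s}{9 + A}$)
$u{\left(C,T \right)} = - \frac{4}{9 + T}$ ($u{\left(C,T \right)} = \frac{-18 + 14}{9 + T} = \frac{1}{9 + T} \left(-4\right) = - \frac{4}{9 + T}$)
$u{\left(-565,388 \right)} - -7356 = - \frac{4}{9 + 388} - -7356 = - \frac{4}{397} + 7356 = \frac{2920328}{397}$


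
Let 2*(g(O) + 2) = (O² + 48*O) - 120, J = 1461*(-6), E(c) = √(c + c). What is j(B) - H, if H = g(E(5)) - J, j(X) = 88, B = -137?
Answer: -8621 - 24*√10 ≈ -8696.9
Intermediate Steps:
E(c) = √2*√c (E(c) = √(2*c) = √2*√c)
J = -8766
g(O) = -62 + O²/2 + 24*O (g(O) = -2 + ((O² + 48*O) - 120)/2 = -2 + (-120 + O² + 48*O)/2 = -2 + (-60 + O²/2 + 24*O) = -62 + O²/2 + 24*O)
H = 8709 + 24*√10 (H = (-62 + (√2*√5)²/2 + 24*(√2*√5)) - 1*(-8766) = (-62 + (√10)²/2 + 24*√10) + 8766 = (-62 + (½)*10 + 24*√10) + 8766 = (-62 + 5 + 24*√10) + 8766 = (-57 + 24*√10) + 8766 = 8709 + 24*√10 ≈ 8784.9)
j(B) - H = 88 - (8709 + 24*√10) = 88 + (-8709 - 24*√10) = -8621 - 24*√10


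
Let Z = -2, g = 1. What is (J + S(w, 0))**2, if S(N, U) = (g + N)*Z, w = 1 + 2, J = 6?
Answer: 4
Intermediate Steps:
w = 3
S(N, U) = -2 - 2*N (S(N, U) = (1 + N)*(-2) = -2 - 2*N)
(J + S(w, 0))**2 = (6 + (-2 - 2*3))**2 = (6 + (-2 - 6))**2 = (6 - 8)**2 = (-2)**2 = 4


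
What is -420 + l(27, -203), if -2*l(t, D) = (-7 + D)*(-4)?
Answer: -840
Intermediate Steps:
l(t, D) = -14 + 2*D (l(t, D) = -(-7 + D)*(-4)/2 = -(28 - 4*D)/2 = -14 + 2*D)
-420 + l(27, -203) = -420 + (-14 + 2*(-203)) = -420 + (-14 - 406) = -420 - 420 = -840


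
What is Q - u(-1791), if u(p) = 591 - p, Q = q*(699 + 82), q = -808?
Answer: -633430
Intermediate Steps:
Q = -631048 (Q = -808*(699 + 82) = -808*781 = -631048)
Q - u(-1791) = -631048 - (591 - 1*(-1791)) = -631048 - (591 + 1791) = -631048 - 1*2382 = -631048 - 2382 = -633430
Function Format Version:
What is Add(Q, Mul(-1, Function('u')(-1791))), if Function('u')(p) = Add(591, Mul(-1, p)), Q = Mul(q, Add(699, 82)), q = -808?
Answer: -633430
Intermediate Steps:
Q = -631048 (Q = Mul(-808, Add(699, 82)) = Mul(-808, 781) = -631048)
Add(Q, Mul(-1, Function('u')(-1791))) = Add(-631048, Mul(-1, Add(591, Mul(-1, -1791)))) = Add(-631048, Mul(-1, Add(591, 1791))) = Add(-631048, Mul(-1, 2382)) = Add(-631048, -2382) = -633430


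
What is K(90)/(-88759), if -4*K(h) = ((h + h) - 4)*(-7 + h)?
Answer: 332/8069 ≈ 0.041145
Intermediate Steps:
K(h) = -(-7 + h)*(-4 + 2*h)/4 (K(h) = -((h + h) - 4)*(-7 + h)/4 = -(2*h - 4)*(-7 + h)/4 = -(-4 + 2*h)*(-7 + h)/4 = -(-7 + h)*(-4 + 2*h)/4)
K(90)/(-88759) = (-7 - ½*90² + (9/2)*90)/(-88759) = (-7 - ½*8100 + 405)*(-1/88759) = (-7 - 4050 + 405)*(-1/88759) = -3652*(-1/88759) = 332/8069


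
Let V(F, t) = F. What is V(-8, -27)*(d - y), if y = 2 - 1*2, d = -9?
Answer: 72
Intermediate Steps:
y = 0 (y = 2 - 2 = 0)
V(-8, -27)*(d - y) = -8*(-9 - 1*0) = -8*(-9 + 0) = -8*(-9) = 72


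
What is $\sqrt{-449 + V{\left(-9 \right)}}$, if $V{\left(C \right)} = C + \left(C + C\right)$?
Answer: $2 i \sqrt{119} \approx 21.817 i$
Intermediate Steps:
$V{\left(C \right)} = 3 C$ ($V{\left(C \right)} = C + 2 C = 3 C$)
$\sqrt{-449 + V{\left(-9 \right)}} = \sqrt{-449 + 3 \left(-9\right)} = \sqrt{-449 - 27} = \sqrt{-476} = 2 i \sqrt{119}$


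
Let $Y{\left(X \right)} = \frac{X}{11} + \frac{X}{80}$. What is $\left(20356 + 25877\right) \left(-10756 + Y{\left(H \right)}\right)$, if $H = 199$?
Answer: $- \frac{39706459713}{80} \approx -4.9633 \cdot 10^{8}$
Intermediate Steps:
$Y{\left(X \right)} = \frac{91 X}{880}$ ($Y{\left(X \right)} = X \frac{1}{11} + X \frac{1}{80} = \frac{X}{11} + \frac{X}{80} = \frac{91 X}{880}$)
$\left(20356 + 25877\right) \left(-10756 + Y{\left(H \right)}\right) = \left(20356 + 25877\right) \left(-10756 + \frac{91}{880} \cdot 199\right) = 46233 \left(-10756 + \frac{18109}{880}\right) = 46233 \left(- \frac{9447171}{880}\right) = - \frac{39706459713}{80}$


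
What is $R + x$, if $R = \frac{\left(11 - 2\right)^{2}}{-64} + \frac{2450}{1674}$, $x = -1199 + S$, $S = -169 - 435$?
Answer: $- \frac{96572501}{53568} \approx -1802.8$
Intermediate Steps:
$S = -604$
$x = -1803$ ($x = -1199 - 604 = -1803$)
$R = \frac{10603}{53568}$ ($R = 9^{2} \left(- \frac{1}{64}\right) + 2450 \cdot \frac{1}{1674} = 81 \left(- \frac{1}{64}\right) + \frac{1225}{837} = - \frac{81}{64} + \frac{1225}{837} = \frac{10603}{53568} \approx 0.19794$)
$R + x = \frac{10603}{53568} - 1803 = - \frac{96572501}{53568}$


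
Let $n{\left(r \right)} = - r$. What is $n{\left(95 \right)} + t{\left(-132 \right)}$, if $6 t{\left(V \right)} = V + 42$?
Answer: $-110$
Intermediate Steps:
$t{\left(V \right)} = 7 + \frac{V}{6}$ ($t{\left(V \right)} = \frac{V + 42}{6} = \frac{42 + V}{6} = 7 + \frac{V}{6}$)
$n{\left(95 \right)} + t{\left(-132 \right)} = \left(-1\right) 95 + \left(7 + \frac{1}{6} \left(-132\right)\right) = -95 + \left(7 - 22\right) = -95 - 15 = -110$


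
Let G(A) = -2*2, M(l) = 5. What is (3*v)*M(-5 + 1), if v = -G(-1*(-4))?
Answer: 60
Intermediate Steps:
G(A) = -4
v = 4 (v = -1*(-4) = 4)
(3*v)*M(-5 + 1) = (3*4)*5 = 12*5 = 60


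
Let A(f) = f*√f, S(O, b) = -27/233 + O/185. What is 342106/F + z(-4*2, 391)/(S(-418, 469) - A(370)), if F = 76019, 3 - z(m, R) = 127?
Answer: 32197381435281197809154/7154554149731704139901 + 85246922227000*√370/94115341555817679 ≈ 4.5177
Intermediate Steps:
z(m, R) = -124 (z(m, R) = 3 - 1*127 = 3 - 127 = -124)
S(O, b) = -27/233 + O/185 (S(O, b) = -27*1/233 + O*(1/185) = -27/233 + O/185)
A(f) = f^(3/2)
342106/F + z(-4*2, 391)/(S(-418, 469) - A(370)) = 342106/76019 - 124/((-27/233 + (1/185)*(-418)) - 370^(3/2)) = 342106*(1/76019) - 124/((-27/233 - 418/185) - 370*√370) = 342106/76019 - 124/(-102389/43105 - 370*√370)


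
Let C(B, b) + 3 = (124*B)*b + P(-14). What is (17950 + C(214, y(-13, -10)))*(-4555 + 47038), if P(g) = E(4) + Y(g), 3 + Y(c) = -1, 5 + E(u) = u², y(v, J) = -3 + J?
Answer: -13892535762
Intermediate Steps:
E(u) = -5 + u²
Y(c) = -4 (Y(c) = -3 - 1 = -4)
P(g) = 7 (P(g) = (-5 + 4²) - 4 = (-5 + 16) - 4 = 11 - 4 = 7)
C(B, b) = 4 + 124*B*b (C(B, b) = -3 + ((124*B)*b + 7) = -3 + (124*B*b + 7) = -3 + (7 + 124*B*b) = 4 + 124*B*b)
(17950 + C(214, y(-13, -10)))*(-4555 + 47038) = (17950 + (4 + 124*214*(-3 - 10)))*(-4555 + 47038) = (17950 + (4 + 124*214*(-13)))*42483 = (17950 + (4 - 344968))*42483 = (17950 - 344964)*42483 = -327014*42483 = -13892535762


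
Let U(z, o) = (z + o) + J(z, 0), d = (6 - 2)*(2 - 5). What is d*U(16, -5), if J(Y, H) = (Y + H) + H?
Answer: -324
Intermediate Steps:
J(Y, H) = Y + 2*H (J(Y, H) = (H + Y) + H = Y + 2*H)
d = -12 (d = 4*(-3) = -12)
U(z, o) = o + 2*z (U(z, o) = (z + o) + (z + 2*0) = (o + z) + (z + 0) = (o + z) + z = o + 2*z)
d*U(16, -5) = -12*(-5 + 2*16) = -12*(-5 + 32) = -12*27 = -324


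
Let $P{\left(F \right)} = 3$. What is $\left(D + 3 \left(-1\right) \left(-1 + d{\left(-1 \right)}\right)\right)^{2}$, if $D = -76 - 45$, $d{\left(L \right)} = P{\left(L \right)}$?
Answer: $16129$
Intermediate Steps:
$d{\left(L \right)} = 3$
$D = -121$ ($D = -76 - 45 = -121$)
$\left(D + 3 \left(-1\right) \left(-1 + d{\left(-1 \right)}\right)\right)^{2} = \left(-121 + 3 \left(-1\right) \left(-1 + 3\right)\right)^{2} = \left(-121 - 6\right)^{2} = \left(-127\right)^{2} = 16129$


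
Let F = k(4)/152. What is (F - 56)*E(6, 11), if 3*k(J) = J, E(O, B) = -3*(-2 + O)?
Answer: 12766/19 ≈ 671.89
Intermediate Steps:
E(O, B) = 6 - 3*O
k(J) = J/3
F = 1/114 (F = ((1/3)*4)/152 = (4/3)*(1/152) = 1/114 ≈ 0.0087719)
(F - 56)*E(6, 11) = (1/114 - 56)*(6 - 3*6) = -6383*(6 - 18)/114 = -6383/114*(-12) = 12766/19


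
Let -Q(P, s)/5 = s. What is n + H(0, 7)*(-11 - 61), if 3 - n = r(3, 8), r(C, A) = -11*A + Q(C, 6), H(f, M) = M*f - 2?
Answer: 265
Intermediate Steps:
H(f, M) = -2 + M*f
Q(P, s) = -5*s
r(C, A) = -30 - 11*A (r(C, A) = -11*A - 5*6 = -11*A - 30 = -30 - 11*A)
n = 121 (n = 3 - (-30 - 11*8) = 3 - (-30 - 88) = 3 - 1*(-118) = 3 + 118 = 121)
n + H(0, 7)*(-11 - 61) = 121 + (-2 + 7*0)*(-11 - 61) = 121 + (-2 + 0)*(-72) = 121 - 2*(-72) = 121 + 144 = 265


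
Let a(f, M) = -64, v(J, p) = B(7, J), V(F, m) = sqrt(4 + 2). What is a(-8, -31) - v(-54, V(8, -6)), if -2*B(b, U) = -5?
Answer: -133/2 ≈ -66.500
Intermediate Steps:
B(b, U) = 5/2 (B(b, U) = -1/2*(-5) = 5/2)
V(F, m) = sqrt(6)
v(J, p) = 5/2
a(-8, -31) - v(-54, V(8, -6)) = -64 - 1*5/2 = -64 - 5/2 = -133/2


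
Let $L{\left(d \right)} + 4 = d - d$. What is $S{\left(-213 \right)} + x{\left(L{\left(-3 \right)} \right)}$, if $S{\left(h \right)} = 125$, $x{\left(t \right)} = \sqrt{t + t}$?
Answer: $125 + 2 i \sqrt{2} \approx 125.0 + 2.8284 i$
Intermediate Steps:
$L{\left(d \right)} = -4$ ($L{\left(d \right)} = -4 + \left(d - d\right) = -4 + 0 = -4$)
$x{\left(t \right)} = \sqrt{2} \sqrt{t}$ ($x{\left(t \right)} = \sqrt{2 t} = \sqrt{2} \sqrt{t}$)
$S{\left(-213 \right)} + x{\left(L{\left(-3 \right)} \right)} = 125 + \sqrt{2} \sqrt{-4} = 125 + \sqrt{2} \cdot 2 i = 125 + 2 i \sqrt{2}$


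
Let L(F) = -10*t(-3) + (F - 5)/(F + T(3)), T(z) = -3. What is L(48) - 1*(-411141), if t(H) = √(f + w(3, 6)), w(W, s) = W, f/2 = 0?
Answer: 18501388/45 - 10*√3 ≈ 4.1112e+5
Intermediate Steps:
f = 0 (f = 2*0 = 0)
t(H) = √3 (t(H) = √(0 + 3) = √3)
L(F) = -10*√3 + (-5 + F)/(-3 + F) (L(F) = -10*√3 + (F - 5)/(F - 3) = -10*√3 + (-5 + F)/(-3 + F))
L(48) - 1*(-411141) = (-5 + 48 + 30*√3 - 10*48*√3)/(-3 + 48) - 1*(-411141) = (-5 + 48 + 30*√3 - 480*√3)/45 + 411141 = (43 - 450*√3)/45 + 411141 = (43/45 - 10*√3) + 411141 = 18501388/45 - 10*√3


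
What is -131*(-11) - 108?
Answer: 1333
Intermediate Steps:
-131*(-11) - 108 = 1441 - 108 = 1333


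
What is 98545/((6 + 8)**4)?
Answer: 98545/38416 ≈ 2.5652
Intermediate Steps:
98545/((6 + 8)**4) = 98545/(14**4) = 98545/38416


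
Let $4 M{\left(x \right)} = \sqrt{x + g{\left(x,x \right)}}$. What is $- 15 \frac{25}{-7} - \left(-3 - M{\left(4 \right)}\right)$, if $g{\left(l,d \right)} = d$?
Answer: $\frac{396}{7} + \frac{\sqrt{2}}{2} \approx 57.279$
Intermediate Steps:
$M{\left(x \right)} = \frac{\sqrt{2} \sqrt{x}}{4}$ ($M{\left(x \right)} = \frac{\sqrt{x + x}}{4} = \frac{\sqrt{2 x}}{4} = \frac{\sqrt{2} \sqrt{x}}{4}$)
$- 15 \frac{25}{-7} - \left(-3 - M{\left(4 \right)}\right) = - 15 \frac{25}{-7} + \left(\left(\frac{\sqrt{2} \sqrt{4}}{4} + 5\right) - 2\right) = - 15 \cdot 25 \left(- \frac{1}{7}\right) + \left(\left(\frac{1}{4} \sqrt{2} \cdot 2 + 5\right) - 2\right) = \left(-15\right) \left(- \frac{25}{7}\right) + \left(\left(\frac{\sqrt{2}}{2} + 5\right) - 2\right) = \frac{375}{7} + \left(\left(5 + \frac{\sqrt{2}}{2}\right) - 2\right) = \frac{375}{7} + \left(3 + \frac{\sqrt{2}}{2}\right) = \frac{396}{7} + \frac{\sqrt{2}}{2}$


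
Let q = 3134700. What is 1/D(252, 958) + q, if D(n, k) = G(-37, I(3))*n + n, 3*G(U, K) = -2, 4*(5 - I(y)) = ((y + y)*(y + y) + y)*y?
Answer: 263314801/84 ≈ 3.1347e+6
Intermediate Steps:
I(y) = 5 - y*(y + 4*y**2)/4 (I(y) = 5 - ((y + y)*(y + y) + y)*y/4 = 5 - ((2*y)*(2*y) + y)*y/4 = 5 - (4*y**2 + y)*y/4 = 5 - (y + 4*y**2)*y/4 = 5 - y*(y + 4*y**2)/4)
G(U, K) = -2/3 (G(U, K) = (1/3)*(-2) = -2/3)
D(n, k) = n/3 (D(n, k) = -2*n/3 + n = n/3)
1/D(252, 958) + q = 1/((1/3)*252) + 3134700 = 1/84 + 3134700 = 263314801/84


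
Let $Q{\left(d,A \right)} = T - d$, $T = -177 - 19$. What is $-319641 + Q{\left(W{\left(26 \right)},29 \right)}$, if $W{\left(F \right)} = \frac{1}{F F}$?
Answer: $- \frac{216209813}{676} \approx -3.1984 \cdot 10^{5}$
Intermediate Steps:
$W{\left(F \right)} = \frac{1}{F^{2}}$
$T = -196$ ($T = -177 - 19 = -196$)
$Q{\left(d,A \right)} = -196 - d$
$-319641 + Q{\left(W{\left(26 \right)},29 \right)} = -319641 - \frac{132497}{676} = - \frac{216209813}{676}$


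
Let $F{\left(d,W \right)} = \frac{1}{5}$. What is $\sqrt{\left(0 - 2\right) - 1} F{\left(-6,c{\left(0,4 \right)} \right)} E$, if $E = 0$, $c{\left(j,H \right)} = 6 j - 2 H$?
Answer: $0$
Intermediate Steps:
$c{\left(j,H \right)} = - 2 H + 6 j$
$F{\left(d,W \right)} = \frac{1}{5}$
$\sqrt{\left(0 - 2\right) - 1} F{\left(-6,c{\left(0,4 \right)} \right)} E = \sqrt{\left(0 - 2\right) - 1} \cdot \frac{1}{5} \cdot 0 = \sqrt{-2 - 1} \cdot \frac{1}{5} \cdot 0 = \sqrt{-3} \cdot \frac{1}{5} \cdot 0 = i \sqrt{3} \cdot \frac{1}{5} \cdot 0 = \frac{i \sqrt{3}}{5} \cdot 0 = 0$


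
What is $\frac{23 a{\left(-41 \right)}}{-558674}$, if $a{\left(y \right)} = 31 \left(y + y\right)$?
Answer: $\frac{29233}{279337} \approx 0.10465$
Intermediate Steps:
$a{\left(y \right)} = 62 y$ ($a{\left(y \right)} = 31 \cdot 2 y = 62 y$)
$\frac{23 a{\left(-41 \right)}}{-558674} = \frac{23 \cdot 62 \left(-41\right)}{-558674} = 23 \left(-2542\right) \left(- \frac{1}{558674}\right) = \left(-58466\right) \left(- \frac{1}{558674}\right) = \frac{29233}{279337}$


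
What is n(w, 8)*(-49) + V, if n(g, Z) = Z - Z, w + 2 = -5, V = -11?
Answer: -11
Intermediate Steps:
w = -7 (w = -2 - 5 = -7)
n(g, Z) = 0
n(w, 8)*(-49) + V = 0*(-49) - 11 = 0 - 11 = -11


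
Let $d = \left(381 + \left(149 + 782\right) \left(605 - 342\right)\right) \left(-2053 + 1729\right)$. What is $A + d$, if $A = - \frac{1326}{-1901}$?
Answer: $- \frac{151045504890}{1901} \approx -7.9456 \cdot 10^{7}$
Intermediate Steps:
$d = -79455816$ ($d = \left(381 + 931 \cdot 263\right) \left(-324\right) = \left(381 + 244853\right) \left(-324\right) = 245234 \left(-324\right) = -79455816$)
$A = \frac{1326}{1901}$ ($A = \left(-1326\right) \left(- \frac{1}{1901}\right) = \frac{1326}{1901} \approx 0.69753$)
$A + d = \frac{1326}{1901} - 79455816 = - \frac{151045504890}{1901}$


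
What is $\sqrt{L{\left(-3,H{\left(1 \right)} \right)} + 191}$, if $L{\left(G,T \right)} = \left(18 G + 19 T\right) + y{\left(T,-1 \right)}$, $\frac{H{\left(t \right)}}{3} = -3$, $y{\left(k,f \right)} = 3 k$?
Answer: $i \sqrt{61} \approx 7.8102 i$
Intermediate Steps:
$H{\left(t \right)} = -9$ ($H{\left(t \right)} = 3 \left(-3\right) = -9$)
$L{\left(G,T \right)} = 18 G + 22 T$ ($L{\left(G,T \right)} = \left(18 G + 19 T\right) + 3 T = 18 G + 22 T$)
$\sqrt{L{\left(-3,H{\left(1 \right)} \right)} + 191} = \sqrt{\left(18 \left(-3\right) + 22 \left(-9\right)\right) + 191} = \sqrt{\left(-54 - 198\right) + 191} = \sqrt{-252 + 191} = \sqrt{-61} = i \sqrt{61}$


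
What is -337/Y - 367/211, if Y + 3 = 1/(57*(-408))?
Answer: 1628059169/14721259 ≈ 110.59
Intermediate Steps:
Y = -69769/23256 (Y = -3 + 1/(57*(-408)) = -3 + (1/57)*(-1/408) = -3 - 1/23256 = -69769/23256 ≈ -3.0000)
-337/Y - 367/211 = -337/(-69769/23256) - 367/211 = -337*(-23256/69769) - 367*1/211 = 7837272/69769 - 367/211 = 1628059169/14721259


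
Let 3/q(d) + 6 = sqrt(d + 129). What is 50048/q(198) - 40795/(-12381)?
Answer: -1239247781/12381 + 50048*sqrt(327)/3 ≈ 2.0158e+5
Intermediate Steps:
q(d) = 3/(-6 + sqrt(129 + d)) (q(d) = 3/(-6 + sqrt(d + 129)) = 3/(-6 + sqrt(129 + d)))
50048/q(198) - 40795/(-12381) = 50048/((3/(-6 + sqrt(129 + 198)))) - 40795/(-12381) = 50048/((3/(-6 + sqrt(327)))) - 40795*(-1/12381) = 50048*(-2 + sqrt(327)/3) + 40795/12381 = (-100096 + 50048*sqrt(327)/3) + 40795/12381 = -1239247781/12381 + 50048*sqrt(327)/3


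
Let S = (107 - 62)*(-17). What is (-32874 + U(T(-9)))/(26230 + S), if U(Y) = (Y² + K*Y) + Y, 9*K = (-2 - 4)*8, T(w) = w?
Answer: -32754/25465 ≈ -1.2862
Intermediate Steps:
K = -16/3 (K = ((-2 - 4)*8)/9 = (-6*8)/9 = (⅑)*(-48) = -16/3 ≈ -5.3333)
S = -765 (S = 45*(-17) = -765)
U(Y) = Y² - 13*Y/3 (U(Y) = (Y² - 16*Y/3) + Y = Y² - 13*Y/3)
(-32874 + U(T(-9)))/(26230 + S) = (-32874 + (⅓)*(-9)*(-13 + 3*(-9)))/(26230 - 765) = (-32874 + (⅓)*(-9)*(-13 - 27))/25465 = (-32874 + (⅓)*(-9)*(-40))*(1/25465) = (-32874 + 120)*(1/25465) = -32754*1/25465 = -32754/25465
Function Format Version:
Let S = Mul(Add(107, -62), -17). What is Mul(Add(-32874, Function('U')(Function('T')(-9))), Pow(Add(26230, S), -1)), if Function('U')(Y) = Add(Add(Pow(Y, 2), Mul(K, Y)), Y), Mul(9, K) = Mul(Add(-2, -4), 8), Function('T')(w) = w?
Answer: Rational(-32754, 25465) ≈ -1.2862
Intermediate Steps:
K = Rational(-16, 3) (K = Mul(Rational(1, 9), Mul(Add(-2, -4), 8)) = Mul(Rational(1, 9), Mul(-6, 8)) = Mul(Rational(1, 9), -48) = Rational(-16, 3) ≈ -5.3333)
S = -765 (S = Mul(45, -17) = -765)
Function('U')(Y) = Add(Pow(Y, 2), Mul(Rational(-13, 3), Y)) (Function('U')(Y) = Add(Add(Pow(Y, 2), Mul(Rational(-16, 3), Y)), Y) = Add(Pow(Y, 2), Mul(Rational(-13, 3), Y)))
Mul(Add(-32874, Function('U')(Function('T')(-9))), Pow(Add(26230, S), -1)) = Mul(Add(-32874, Mul(Rational(1, 3), -9, Add(-13, Mul(3, -9)))), Pow(Add(26230, -765), -1)) = Mul(Add(-32874, Mul(Rational(1, 3), -9, Add(-13, -27))), Pow(25465, -1)) = Mul(Add(-32874, Mul(Rational(1, 3), -9, -40)), Rational(1, 25465)) = Mul(Add(-32874, 120), Rational(1, 25465)) = Mul(-32754, Rational(1, 25465)) = Rational(-32754, 25465)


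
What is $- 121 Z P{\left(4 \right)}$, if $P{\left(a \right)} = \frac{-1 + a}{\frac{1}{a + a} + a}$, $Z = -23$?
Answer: $2024$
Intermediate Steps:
$P{\left(a \right)} = \frac{-1 + a}{a + \frac{1}{2 a}}$ ($P{\left(a \right)} = \frac{-1 + a}{\frac{1}{2 a} + a} = \frac{-1 + a}{a + \frac{1}{2 a}}$)
$- 121 Z P{\left(4 \right)} = \left(-121\right) \left(-23\right) 2 \cdot 4 \frac{1}{1 + 2 \cdot 4^{2}} \left(-1 + 4\right) = 2783 \cdot 2 \cdot 4 \frac{1}{1 + 2 \cdot 16} \cdot 3 = 2783 \cdot 2 \cdot 4 \frac{1}{1 + 32} \cdot 3 = 2783 \cdot 2 \cdot 4 \cdot \frac{1}{33} \cdot 3 = 2783 \cdot \frac{8}{11} = 2024$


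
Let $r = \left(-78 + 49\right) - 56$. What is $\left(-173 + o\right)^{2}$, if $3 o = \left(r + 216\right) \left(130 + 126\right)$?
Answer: $\frac{1090122289}{9} \approx 1.2112 \cdot 10^{8}$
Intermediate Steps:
$r = -85$ ($r = -29 - 56 = -85$)
$o = \frac{33536}{3}$ ($o = \frac{\left(-85 + 216\right) \left(130 + 126\right)}{3} = \frac{131 \cdot 256}{3} = \frac{1}{3} \cdot 33536 = \frac{33536}{3} \approx 11179.0$)
$\left(-173 + o\right)^{2} = \left(-173 + \frac{33536}{3}\right)^{2} = \left(\frac{33017}{3}\right)^{2} = \frac{1090122289}{9}$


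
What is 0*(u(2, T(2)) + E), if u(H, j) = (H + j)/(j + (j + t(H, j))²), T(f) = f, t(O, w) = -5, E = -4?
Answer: 0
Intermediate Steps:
u(H, j) = (H + j)/(j + (-5 + j)²) (u(H, j) = (H + j)/(j + (j - 5)²) = (H + j)/(j + (-5 + j)²))
0*(u(2, T(2)) + E) = 0*((2 + 2)/(2 + (-5 + 2)²) - 4) = 0*(4/(2 + (-3)²) - 4) = 0*(4/(2 + 9) - 4) = 0*(4/11 - 4) = 0*(-40/11) = 0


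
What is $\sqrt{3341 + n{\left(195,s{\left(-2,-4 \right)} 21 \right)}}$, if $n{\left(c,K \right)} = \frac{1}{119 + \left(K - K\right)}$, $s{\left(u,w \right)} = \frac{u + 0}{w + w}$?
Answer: $\frac{2 \sqrt{11828005}}{119} \approx 57.801$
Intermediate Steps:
$s{\left(u,w \right)} = \frac{u}{2 w}$
$n{\left(c,K \right)} = \frac{1}{119}$ ($n{\left(c,K \right)} = \frac{1}{119 + 0} = \frac{1}{119}$)
$\sqrt{3341 + n{\left(195,s{\left(-2,-4 \right)} 21 \right)}} = \sqrt{3341 + \frac{1}{119}} = \sqrt{\frac{397580}{119}} = \frac{2 \sqrt{11828005}}{119}$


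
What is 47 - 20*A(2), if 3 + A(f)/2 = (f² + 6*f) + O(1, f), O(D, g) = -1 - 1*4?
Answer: -273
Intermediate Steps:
O(D, g) = -5 (O(D, g) = -1 - 4 = -5)
A(f) = -16 + 2*f² + 12*f (A(f) = -6 + 2*((f² + 6*f) - 5) = -6 + 2*(-5 + f² + 6*f) = -6 + (-10 + 2*f² + 12*f) = -16 + 2*f² + 12*f)
47 - 20*A(2) = 47 - 20*(-16 + 2*2² + 12*2) = 47 - 20*(-16 + 2*4 + 24) = 47 - 20*(-16 + 8 + 24) = 47 - 20*16 = 47 - 320 = -273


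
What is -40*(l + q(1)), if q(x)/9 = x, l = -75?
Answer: 2640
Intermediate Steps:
q(x) = 9*x
-40*(l + q(1)) = -40*(-75 + 9*1) = -40*(-75 + 9) = -40*(-66) = 2640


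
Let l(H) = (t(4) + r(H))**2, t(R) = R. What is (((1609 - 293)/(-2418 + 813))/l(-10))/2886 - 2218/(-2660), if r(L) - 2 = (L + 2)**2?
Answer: 6421151141/7700749875 ≈ 0.83383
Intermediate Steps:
r(L) = 2 + (2 + L)**2 (r(L) = 2 + (L + 2)**2 = 2 + (2 + L)**2)
l(H) = (6 + (2 + H)**2)**2 (l(H) = (4 + (2 + (2 + H)**2))**2 = (6 + (2 + H)**2)**2)
(((1609 - 293)/(-2418 + 813))/l(-10))/2886 - 2218/(-2660) = (((1609 - 293)/(-2418 + 813))/((6 + (2 - 10)**2)**2))/2886 - 2218/(-2660) = ((1316/(-1605))/((6 + (-8)**2)**2))*(1/2886) - 2218*(-1/2660) = ((1316*(-1/1605))/((6 + 64)**2))*(1/2886) + 1109/1330 = -1316/(1605*(70**2))*(1/2886) + 1109/1330 = -1316/1605/4900*(1/2886) + 1109/1330 = -1316/1605*1/4900*(1/2886) + 1109/1330 = -47/280875*1/2886 + 1109/1330 = -47/810605250 + 1109/1330 = 6421151141/7700749875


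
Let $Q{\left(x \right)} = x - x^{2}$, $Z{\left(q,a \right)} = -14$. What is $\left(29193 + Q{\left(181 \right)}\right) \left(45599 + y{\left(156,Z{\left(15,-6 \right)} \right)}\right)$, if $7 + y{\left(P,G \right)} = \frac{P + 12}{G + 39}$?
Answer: $- \frac{3861071616}{25} \approx -1.5444 \cdot 10^{8}$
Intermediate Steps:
$y{\left(P,G \right)} = -7 + \frac{12 + P}{39 + G}$ ($y{\left(P,G \right)} = -7 + \frac{P + 12}{G + 39} = -7 + \frac{12 + P}{39 + G}$)
$\left(29193 + Q{\left(181 \right)}\right) \left(45599 + y{\left(156,Z{\left(15,-6 \right)} \right)}\right) = \left(29193 + 181 \left(1 - 181\right)\right) \left(45599 + \frac{-261 + 156 - -98}{39 - 14}\right) = \left(29193 + 181 \left(1 - 181\right)\right) \left(45599 + \frac{-261 + 156 + 98}{25}\right) = \left(29193 + 181 \left(-180\right)\right) \left(45599 + \frac{1}{25} \left(-7\right)\right) = \left(29193 - 32580\right) \left(45599 - \frac{7}{25}\right) = \left(-3387\right) \frac{1139968}{25} = - \frac{3861071616}{25}$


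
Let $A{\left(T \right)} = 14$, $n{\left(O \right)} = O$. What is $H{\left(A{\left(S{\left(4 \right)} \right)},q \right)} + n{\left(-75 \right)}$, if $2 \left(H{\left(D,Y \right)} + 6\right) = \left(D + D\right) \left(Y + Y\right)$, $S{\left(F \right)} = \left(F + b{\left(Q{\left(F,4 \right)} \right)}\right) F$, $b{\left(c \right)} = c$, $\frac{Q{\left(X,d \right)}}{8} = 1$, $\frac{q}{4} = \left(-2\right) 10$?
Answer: $-2321$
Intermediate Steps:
$q = -80$ ($q = 4 \left(\left(-2\right) 10\right) = 4 \left(-20\right) = -80$)
$Q{\left(X,d \right)} = 8$ ($Q{\left(X,d \right)} = 8 \cdot 1 = 8$)
$S{\left(F \right)} = F \left(8 + F\right)$ ($S{\left(F \right)} = \left(F + 8\right) F = \left(8 + F\right) F = F \left(8 + F\right)$)
$H{\left(D,Y \right)} = -6 + 2 D Y$ ($H{\left(D,Y \right)} = -6 + \frac{\left(D + D\right) \left(Y + Y\right)}{2} = -6 + \frac{2 D 2 Y}{2} = -6 + \frac{4 D Y}{2} = -6 + 2 D Y$)
$H{\left(A{\left(S{\left(4 \right)} \right)},q \right)} + n{\left(-75 \right)} = \left(-6 + 2 \cdot 14 \left(-80\right)\right) - 75 = \left(-6 - 2240\right) - 75 = -2246 - 75 = -2321$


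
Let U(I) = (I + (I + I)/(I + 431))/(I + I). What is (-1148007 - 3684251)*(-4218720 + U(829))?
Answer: 12843142861371401/630 ≈ 2.0386e+13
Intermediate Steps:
U(I) = (I + 2*I/(431 + I))/(2*I) (U(I) = (I + (2*I)/(431 + I))/((2*I)) = (I + 2*I/(431 + I))*(1/(2*I)) = (I + 2*I/(431 + I))/(2*I))
(-1148007 - 3684251)*(-4218720 + U(829)) = (-1148007 - 3684251)*(-4218720 + (433 + 829)/(2*(431 + 829))) = -4832258*(-4218720 + (½)*1262/1260) = -4832258*(-4218720 + (½)*(1/1260)*1262) = -4832258*(-4218720 + 631/1260) = -4832258*(-5315586569/1260) = 12843142861371401/630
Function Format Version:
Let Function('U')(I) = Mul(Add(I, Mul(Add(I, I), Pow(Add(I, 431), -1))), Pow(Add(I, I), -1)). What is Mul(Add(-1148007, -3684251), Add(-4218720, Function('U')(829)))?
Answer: Rational(12843142861371401, 630) ≈ 2.0386e+13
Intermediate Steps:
Function('U')(I) = Mul(Rational(1, 2), Pow(I, -1), Add(I, Mul(2, I, Pow(Add(431, I), -1)))) (Function('U')(I) = Mul(Add(I, Mul(Mul(2, I), Pow(Add(431, I), -1))), Pow(Mul(2, I), -1)) = Mul(Add(I, Mul(2, I, Pow(Add(431, I), -1))), Mul(Rational(1, 2), Pow(I, -1))) = Mul(Rational(1, 2), Pow(I, -1), Add(I, Mul(2, I, Pow(Add(431, I), -1)))))
Mul(Add(-1148007, -3684251), Add(-4218720, Function('U')(829))) = Mul(Add(-1148007, -3684251), Add(-4218720, Mul(Rational(1, 2), Pow(Add(431, 829), -1), Add(433, 829)))) = Mul(-4832258, Add(-4218720, Mul(Rational(1, 2), Pow(1260, -1), 1262))) = Mul(-4832258, Add(-4218720, Mul(Rational(1, 2), Rational(1, 1260), 1262))) = Mul(-4832258, Add(-4218720, Rational(631, 1260))) = Mul(-4832258, Rational(-5315586569, 1260)) = Rational(12843142861371401, 630)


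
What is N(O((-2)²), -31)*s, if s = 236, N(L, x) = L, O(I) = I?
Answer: 944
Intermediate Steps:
N(O((-2)²), -31)*s = (-2)²*236 = 4*236 = 944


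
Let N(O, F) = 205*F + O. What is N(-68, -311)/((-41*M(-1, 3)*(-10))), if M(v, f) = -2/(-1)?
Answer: -63823/820 ≈ -77.833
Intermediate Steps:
M(v, f) = 2 (M(v, f) = -2*(-1) = 2)
N(O, F) = O + 205*F
N(-68, -311)/((-41*M(-1, 3)*(-10))) = (-68 + 205*(-311))/((-41*2*(-10))) = (-68 - 63755)/((-82*(-10))) = -63823/820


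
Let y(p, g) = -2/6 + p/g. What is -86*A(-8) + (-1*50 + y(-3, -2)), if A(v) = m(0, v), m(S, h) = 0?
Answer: -293/6 ≈ -48.833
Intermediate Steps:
A(v) = 0
y(p, g) = -1/3 + p/g (y(p, g) = -2*1/6 + p/g = -1/3 + p/g)
-86*A(-8) + (-1*50 + y(-3, -2)) = -86*0 + (-1*50 + (-3 - 1/3*(-2))/(-2)) = 0 + (-50 - (-3 + 2/3)/2) = 0 + (-50 - 1/2*(-7/3)) = 0 + (-50 + 7/6) = 0 - 293/6 = -293/6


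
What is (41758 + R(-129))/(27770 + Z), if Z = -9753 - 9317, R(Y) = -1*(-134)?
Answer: 3491/725 ≈ 4.8152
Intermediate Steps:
R(Y) = 134
Z = -19070
(41758 + R(-129))/(27770 + Z) = (41758 + 134)/(27770 - 19070) = 41892/8700 = 41892*(1/8700) = 3491/725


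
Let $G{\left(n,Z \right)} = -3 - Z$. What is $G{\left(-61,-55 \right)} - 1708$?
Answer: $-1656$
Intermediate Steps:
$G{\left(-61,-55 \right)} - 1708 = \left(-3 - -55\right) - 1708 = \left(-3 + 55\right) - 1708 = 52 - 1708 = -1656$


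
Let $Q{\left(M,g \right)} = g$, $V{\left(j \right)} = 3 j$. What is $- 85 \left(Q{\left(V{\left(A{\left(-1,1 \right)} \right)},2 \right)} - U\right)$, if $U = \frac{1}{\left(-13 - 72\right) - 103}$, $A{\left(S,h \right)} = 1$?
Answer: $- \frac{32045}{188} \approx -170.45$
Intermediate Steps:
$U = - \frac{1}{188}$ ($U = \frac{1}{-85 - 103} = \frac{1}{-188} = - \frac{1}{188} \approx -0.0053191$)
$- 85 \left(Q{\left(V{\left(A{\left(-1,1 \right)} \right)},2 \right)} - U\right) = - 85 \left(2 - - \frac{1}{188}\right) = - 85 \left(2 + \frac{1}{188}\right) = \left(-85\right) \frac{377}{188} = - \frac{32045}{188}$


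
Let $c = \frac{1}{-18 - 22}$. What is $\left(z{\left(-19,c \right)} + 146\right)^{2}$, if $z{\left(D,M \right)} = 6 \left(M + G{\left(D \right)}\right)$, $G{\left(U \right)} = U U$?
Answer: $\frac{2137860169}{400} \approx 5.3446 \cdot 10^{6}$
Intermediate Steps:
$G{\left(U \right)} = U^{2}$
$c = - \frac{1}{40}$ ($c = \frac{1}{-40} = - \frac{1}{40} \approx -0.025$)
$z{\left(D,M \right)} = 6 M + 6 D^{2}$ ($z{\left(D,M \right)} = 6 \left(M + D^{2}\right) = 6 M + 6 D^{2}$)
$\left(z{\left(-19,c \right)} + 146\right)^{2} = \left(\left(6 \left(- \frac{1}{40}\right) + 6 \left(-19\right)^{2}\right) + 146\right)^{2} = \left(\left(- \frac{3}{20} + 6 \cdot 361\right) + 146\right)^{2} = \left(\left(- \frac{3}{20} + 2166\right) + 146\right)^{2} = \left(\frac{43317}{20} + 146\right)^{2} = \left(\frac{46237}{20}\right)^{2} = \frac{2137860169}{400}$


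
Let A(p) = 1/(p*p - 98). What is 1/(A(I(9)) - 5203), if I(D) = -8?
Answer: -34/176903 ≈ -0.00019220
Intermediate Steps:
A(p) = 1/(-98 + p²) (A(p) = 1/(p² - 98) = 1/(-98 + p²))
1/(A(I(9)) - 5203) = 1/(1/(-98 + (-8)²) - 5203) = 1/(1/(-98 + 64) - 5203) = 1/(1/(-34) - 5203) = 1/(-1/34 - 5203) = 1/(-176903/34) = -34/176903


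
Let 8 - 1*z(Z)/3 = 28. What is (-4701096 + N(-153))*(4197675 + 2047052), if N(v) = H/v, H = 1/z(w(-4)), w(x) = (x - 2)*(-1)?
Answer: -269497821082625833/9180 ≈ -2.9357e+13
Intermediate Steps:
w(x) = 2 - x (w(x) = (-2 + x)*(-1) = 2 - x)
z(Z) = -60 (z(Z) = 24 - 3*28 = 24 - 84 = -60)
H = -1/60 (H = 1/(-60) = -1/60 ≈ -0.016667)
N(v) = -1/(60*v)
(-4701096 + N(-153))*(4197675 + 2047052) = (-4701096 - 1/60/(-153))*(4197675 + 2047052) = (-4701096 - 1/60*(-1/153))*6244727 = (-4701096 + 1/9180)*6244727 = -43156061279/9180*6244727 = -269497821082625833/9180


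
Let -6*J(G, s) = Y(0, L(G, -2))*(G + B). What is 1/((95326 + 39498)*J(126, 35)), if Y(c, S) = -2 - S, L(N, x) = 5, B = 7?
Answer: 3/62760572 ≈ 4.7801e-8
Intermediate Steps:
J(G, s) = 49/6 + 7*G/6 (J(G, s) = -(-2 - 1*5)*(G + 7)/6 = -(-2 - 5)*(7 + G)/6 = -(-7)*(7 + G)/6 = -(-49 - 7*G)/6 = 49/6 + 7*G/6)
1/((95326 + 39498)*J(126, 35)) = 1/((95326 + 39498)*(49/6 + (7/6)*126)) = 1/(134824*(49/6 + 147)) = 1/(134824*(931/6)) = (1/134824)*(6/931) = 3/62760572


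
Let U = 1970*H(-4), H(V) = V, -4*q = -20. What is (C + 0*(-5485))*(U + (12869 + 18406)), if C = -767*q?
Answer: -89719825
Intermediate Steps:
q = 5 (q = -¼*(-20) = 5)
C = -3835 (C = -767*5 = -3835)
U = -7880 (U = 1970*(-4) = -7880)
(C + 0*(-5485))*(U + (12869 + 18406)) = (-3835 + 0*(-5485))*(-7880 + (12869 + 18406)) = (-3835 + 0)*(-7880 + 31275) = -3835*23395 = -89719825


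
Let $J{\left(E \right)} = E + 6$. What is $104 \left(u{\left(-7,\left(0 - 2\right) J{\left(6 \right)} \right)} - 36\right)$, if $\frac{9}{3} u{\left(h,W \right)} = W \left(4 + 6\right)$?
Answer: $-12064$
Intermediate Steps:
$J{\left(E \right)} = 6 + E$
$u{\left(h,W \right)} = \frac{10 W}{3}$ ($u{\left(h,W \right)} = \frac{W \left(4 + 6\right)}{3} = \frac{W 10}{3} = \frac{10 W}{3}$)
$104 \left(u{\left(-7,\left(0 - 2\right) J{\left(6 \right)} \right)} - 36\right) = 104 \left(\frac{10 \left(0 - 2\right) \left(6 + 6\right)}{3} - 36\right) = 104 \left(\frac{10 \left(\left(-2\right) 12\right)}{3} - 36\right) = 104 \left(\frac{10}{3} \left(-24\right) - 36\right) = 104 \left(-80 - 36\right) = 104 \left(-116\right) = -12064$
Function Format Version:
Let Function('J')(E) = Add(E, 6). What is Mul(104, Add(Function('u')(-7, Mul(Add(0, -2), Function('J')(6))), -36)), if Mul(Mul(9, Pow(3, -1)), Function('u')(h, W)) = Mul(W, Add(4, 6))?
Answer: -12064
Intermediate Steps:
Function('J')(E) = Add(6, E)
Function('u')(h, W) = Mul(Rational(10, 3), W) (Function('u')(h, W) = Mul(Rational(1, 3), Mul(W, Add(4, 6))) = Mul(Rational(1, 3), Mul(W, 10)) = Mul(Rational(1, 3), Mul(10, W)) = Mul(Rational(10, 3), W))
Mul(104, Add(Function('u')(-7, Mul(Add(0, -2), Function('J')(6))), -36)) = Mul(104, Add(Mul(Rational(10, 3), Mul(Add(0, -2), Add(6, 6))), -36)) = Mul(104, Add(Mul(Rational(10, 3), Mul(-2, 12)), -36)) = Mul(104, Add(Mul(Rational(10, 3), -24), -36)) = Mul(104, Add(-80, -36)) = Mul(104, -116) = -12064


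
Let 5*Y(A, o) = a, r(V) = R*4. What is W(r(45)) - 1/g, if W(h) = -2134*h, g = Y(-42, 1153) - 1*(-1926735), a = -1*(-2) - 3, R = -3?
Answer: 246699123787/9633674 ≈ 25608.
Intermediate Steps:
a = -1 (a = 2 - 3 = -1)
r(V) = -12 (r(V) = -3*4 = -12)
Y(A, o) = -⅕ (Y(A, o) = (⅕)*(-1) = -⅕)
g = 9633674/5 (g = -⅕ - 1*(-1926735) = -⅕ + 1926735 = 9633674/5 ≈ 1.9267e+6)
W(r(45)) - 1/g = -2134*(-12) - 1/9633674/5 = 25608 - 1*5/9633674 = 25608 - 5/9633674 = 246699123787/9633674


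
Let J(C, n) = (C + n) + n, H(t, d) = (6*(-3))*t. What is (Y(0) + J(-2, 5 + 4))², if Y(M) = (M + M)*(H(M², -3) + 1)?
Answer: 256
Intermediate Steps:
H(t, d) = -18*t
J(C, n) = C + 2*n
Y(M) = 2*M*(1 - 18*M²) (Y(M) = (M + M)*(-18*M² + 1) = (2*M)*(1 - 18*M²) = 2*M*(1 - 18*M²))
(Y(0) + J(-2, 5 + 4))² = ((-36*0³ + 2*0) + (-2 + 2*(5 + 4)))² = ((-36*0 + 0) + (-2 + 2*9))² = ((0 + 0) + (-2 + 18))² = (0 + 16)² = 16² = 256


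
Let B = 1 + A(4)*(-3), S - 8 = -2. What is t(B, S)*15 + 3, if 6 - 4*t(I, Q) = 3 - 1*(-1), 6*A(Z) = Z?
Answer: 21/2 ≈ 10.500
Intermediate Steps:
A(Z) = Z/6
S = 6 (S = 8 - 2 = 6)
B = -1 (B = 1 + ((1/6)*4)*(-3) = 1 + (2/3)*(-3) = 1 - 2 = -1)
t(I, Q) = 1/2 (t(I, Q) = 3/2 - (3 - 1*(-1))/4 = 3/2 - (3 + 1)/4 = 3/2 - 1/4*4 = 3/2 - 1 = 1/2)
t(B, S)*15 + 3 = (1/2)*15 + 3 = 15/2 + 3 = 21/2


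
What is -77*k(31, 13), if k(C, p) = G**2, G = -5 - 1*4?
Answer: -6237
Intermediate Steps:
G = -9 (G = -5 - 4 = -9)
k(C, p) = 81 (k(C, p) = (-9)**2 = 81)
-77*k(31, 13) = -77*81 = -6237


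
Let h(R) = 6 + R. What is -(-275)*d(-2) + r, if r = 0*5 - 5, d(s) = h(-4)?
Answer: 545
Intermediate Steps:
d(s) = 2 (d(s) = 6 - 4 = 2)
r = -5 (r = 0 - 5 = -5)
-(-275)*d(-2) + r = -(-275)*2 - 5 = -11*(-50) - 5 = 550 - 5 = 545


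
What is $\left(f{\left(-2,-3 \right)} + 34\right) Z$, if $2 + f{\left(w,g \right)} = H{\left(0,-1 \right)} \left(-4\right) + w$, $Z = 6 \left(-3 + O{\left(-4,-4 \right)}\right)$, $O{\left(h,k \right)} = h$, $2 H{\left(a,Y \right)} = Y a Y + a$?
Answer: $-1260$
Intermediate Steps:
$H{\left(a,Y \right)} = \frac{a}{2} + \frac{a Y^{2}}{2}$ ($H{\left(a,Y \right)} = \frac{Y a Y + a}{2} = \frac{a Y^{2} + a}{2} = \frac{a + a Y^{2}}{2} = \frac{a}{2} + \frac{a Y^{2}}{2}$)
$Z = -42$ ($Z = 6 \left(-3 - 4\right) = 6 \left(-7\right) = -42$)
$f{\left(w,g \right)} = -2 + w$ ($f{\left(w,g \right)} = -2 + \left(\frac{1}{2} \cdot 0 \left(1 + \left(-1\right)^{2}\right) \left(-4\right) + w\right) = -2 + \left(\frac{1}{2} \cdot 0 \left(1 + 1\right) \left(-4\right) + w\right) = -2 + \left(\frac{1}{2} \cdot 0 \cdot 2 \left(-4\right) + w\right) = -2 + \left(0 \left(-4\right) + w\right) = -2 + \left(0 + w\right) = -2 + w$)
$\left(f{\left(-2,-3 \right)} + 34\right) Z = \left(\left(-2 - 2\right) + 34\right) \left(-42\right) = \left(-4 + 34\right) \left(-42\right) = 30 \left(-42\right) = -1260$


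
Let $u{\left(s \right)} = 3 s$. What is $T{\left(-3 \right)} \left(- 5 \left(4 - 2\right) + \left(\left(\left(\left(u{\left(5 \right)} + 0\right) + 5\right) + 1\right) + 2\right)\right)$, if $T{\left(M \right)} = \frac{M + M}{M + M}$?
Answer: $13$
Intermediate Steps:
$T{\left(M \right)} = 1$ ($T{\left(M \right)} = \frac{2 M}{2 M} = 2 M \frac{1}{2 M} = 1$)
$T{\left(-3 \right)} \left(- 5 \left(4 - 2\right) + \left(\left(\left(\left(u{\left(5 \right)} + 0\right) + 5\right) + 1\right) + 2\right)\right) = 1 \left(- 5 \left(4 - 2\right) + \left(\left(\left(\left(3 \cdot 5 + 0\right) + 5\right) + 1\right) + 2\right)\right) = 1 \left(\left(-5\right) 2 + \left(\left(\left(\left(15 + 0\right) + 5\right) + 1\right) + 2\right)\right) = 1 \left(-10 + \left(\left(\left(15 + 5\right) + 1\right) + 2\right)\right) = 1 \left(-10 + \left(\left(20 + 1\right) + 2\right)\right) = 1 \left(-10 + \left(21 + 2\right)\right) = 1 \left(-10 + 23\right) = 1 \cdot 13 = 13$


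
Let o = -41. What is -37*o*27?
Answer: 40959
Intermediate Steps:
-37*o*27 = -37*(-41)*27 = 1517*27 = 40959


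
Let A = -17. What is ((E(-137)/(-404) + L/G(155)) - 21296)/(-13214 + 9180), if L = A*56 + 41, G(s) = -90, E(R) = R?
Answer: 386971093/73338120 ≈ 5.2765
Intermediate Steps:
L = -911 (L = -17*56 + 41 = -952 + 41 = -911)
((E(-137)/(-404) + L/G(155)) - 21296)/(-13214 + 9180) = ((-137/(-404) - 911/(-90)) - 21296)/(-13214 + 9180) = ((-137*(-1/404) - 911*(-1/90)) - 21296)/(-4034) = ((137/404 + 911/90) - 21296)*(-1/4034) = (190187/18180 - 21296)*(-1/4034) = -386971093/18180*(-1/4034) = 386971093/73338120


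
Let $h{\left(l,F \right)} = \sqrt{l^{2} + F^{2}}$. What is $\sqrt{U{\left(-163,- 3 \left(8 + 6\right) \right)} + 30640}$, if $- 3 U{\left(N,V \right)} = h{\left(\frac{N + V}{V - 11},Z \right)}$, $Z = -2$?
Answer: $\frac{\sqrt{774609840 - 159 \sqrt{53261}}}{159} \approx 175.04$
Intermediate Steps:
$h{\left(l,F \right)} = \sqrt{F^{2} + l^{2}}$
$U{\left(N,V \right)} = - \frac{\sqrt{4 + \frac{\left(N + V\right)^{2}}{\left(-11 + V\right)^{2}}}}{3}$ ($U{\left(N,V \right)} = - \frac{\sqrt{\left(-2\right)^{2} + \left(\frac{N + V}{V - 11}\right)^{2}}}{3} = - \frac{\sqrt{4 + \left(\frac{N + V}{-11 + V}\right)^{2}}}{3} = - \frac{\sqrt{4 + \frac{\left(N + V\right)^{2}}{\left(-11 + V\right)^{2}}}}{3}$)
$\sqrt{U{\left(-163,- 3 \left(8 + 6\right) \right)} + 30640} = \sqrt{- \frac{\sqrt{4 + \frac{\left(-163 - 3 \left(8 + 6\right)\right)^{2}}{\left(-11 - 3 \left(8 + 6\right)\right)^{2}}}}{3} + 30640} = \sqrt{- \frac{\sqrt{4 + \frac{\left(-163 - 42\right)^{2}}{\left(-11 - 42\right)^{2}}}}{3} + 30640} = \sqrt{- \frac{\sqrt{4 + \frac{\left(-205\right)^{2}}{2809}}}{3} + 30640} = \sqrt{- \frac{\sqrt{4 + \frac{1}{2809} \cdot 42025}}{3} + 30640} = \sqrt{- \frac{\sqrt{4 + \frac{42025}{2809}}}{3} + 30640} = \sqrt{- \frac{\sqrt{\frac{53261}{2809}}}{3} + 30640} = \sqrt{- \frac{\frac{1}{53} \sqrt{53261}}{3} + 30640} = \sqrt{- \frac{\sqrt{53261}}{159} + 30640} = \sqrt{30640 - \frac{\sqrt{53261}}{159}}$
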